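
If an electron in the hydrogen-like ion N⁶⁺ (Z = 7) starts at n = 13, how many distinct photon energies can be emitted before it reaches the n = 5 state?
36

The electron can occupy levels n = 5, 6, ..., 13 during de-excitation — that is m = 13 - 5 + 1 = 9 distinct levels.

The number of distinct spectral lines equals the number of ways to choose 2 of these m levels (each pair gives one possible emission transition):

Number of lines = m(m-1)/2 = 9×8/2 = 36

These correspond to all possible transitions between the 9 levels:
13 → 12, 13 → 11, 13 → 10, 13 → 9, 13 → 8, 13 → 7, 13 → 6, 13 → 5...

Each transition produces a photon with a unique energy (and thus wavelength). This count does not depend on Z.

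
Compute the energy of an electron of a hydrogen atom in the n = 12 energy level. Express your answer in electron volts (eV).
-0.09 eV

The energy levels of a hydrogen-like atom are given by:
E_n = -13.6057 eV / n²

For n = 12:
E_12 = -13.6057 eV / 12²
E_12 = -13.6057 eV / 144
E_12 = -0.09 eV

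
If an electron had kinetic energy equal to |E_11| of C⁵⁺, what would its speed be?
1.19e+06 m/s (or 0.39804% of c)

The binding energy at n = 11 for C⁵⁺ is:
E_11 = -13.6057 × 6²/11² = -4.0479769 eV
|E_11| = 4.0479769 eV

Convert to Joules:
KE = 4.0479769 eV × (1.602177 × 10⁻¹⁹ J/eV) = 6.4856e-19 J

Using KE = ½mv²:
v = √(2·KE/m_e)
v = √(2 × 6.4856e-19 J / 9.10938 × 10⁻³¹ kg)
v = 1.19e+06 m/s

This is approximately 0.39804% the speed of light.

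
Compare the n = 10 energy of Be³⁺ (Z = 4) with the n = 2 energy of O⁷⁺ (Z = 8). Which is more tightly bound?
O⁷⁺ at n = 2 (E = -217.691200 eV)

Using E_n = -13.6057 Z² / n² eV:

Be³⁺ (Z = 4) at n = 10:
E = -13.6057 × 4² / 10² = -13.6057 × 16 / 100 = -2.176912000 eV

O⁷⁺ (Z = 8) at n = 2:
E = -13.6057 × 8² / 2² = -13.6057 × 64 / 4 = -217.691200000 eV

Since -217.691200000 eV < -2.176912000 eV,
O⁷⁺ at n = 2 is more tightly bound (requires more energy to ionize).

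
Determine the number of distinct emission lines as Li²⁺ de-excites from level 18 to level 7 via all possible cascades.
66

The electron can occupy levels n = 7, 8, ..., 18 during de-excitation — that is m = 18 - 7 + 1 = 12 distinct levels.

The number of distinct spectral lines equals the number of ways to choose 2 of these m levels (each pair gives one possible emission transition):

Number of lines = m(m-1)/2 = 12×11/2 = 66

These correspond to all possible transitions between the 12 levels:
18 → 17, 18 → 16, 18 → 15, 18 → 14, 18 → 13, 18 → 12, 18 → 11, 18 → 10...

Each transition produces a photon with a unique energy (and thus wavelength). This count does not depend on Z.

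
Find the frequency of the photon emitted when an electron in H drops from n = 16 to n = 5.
1.19e+14 Hz

First, find the transition energy:
E_16 = -13.6057 / 16² = -0.0531473 eV
E_5 = -13.6057 / 5² = -0.5442280 eV
|ΔE| = |E_5 - E_16| = 0.4910807 eV

Convert to Joules: E = 0.4910807 eV × (1.602177 × 10⁻¹⁹ J/eV) = 7.8680e-20 J

Using E = hf:
f = E/h = 7.8680e-20 J / (6.62607 × 10⁻³⁴ J·s)
f = 1.19e+14 Hz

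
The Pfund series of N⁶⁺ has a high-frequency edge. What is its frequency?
6.4481e+15 Hz

The series limit corresponds to the transition from n = ∞ to n = 5.
This is the highest energy (shortest wavelength) transition in the Pfund series.

E_∞ = 0 eV
E_5 = -13.6057 × 7² / 5² = -26.667172 eV

Energy at series limit:
ΔE = E_∞ - E_5 = 0 - (-26.667172) = 26.667172 eV
E = 26.667172 eV × (1.602177 × 10⁻¹⁹ J/eV) = 4.272553e-18 J
f = E/h = 4.272553e-18 J / (6.62607 × 10⁻³⁴ J·s) = 6.4481e+15 Hz

This energy equals the ionization energy from the n = 5 state of N⁶⁺.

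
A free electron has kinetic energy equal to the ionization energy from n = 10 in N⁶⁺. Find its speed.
1.5314e+06 m/s (or 0.5108% of c)

The binding energy at n = 10 for N⁶⁺ is:
E_10 = -13.6057 × 7²/10² = -6.6667930 eV
|E_10| = 6.6667930 eV

Convert to Joules:
KE = 6.6667930 eV × (1.602177 × 10⁻¹⁹ J/eV) = 1.068138e-18 J

Using KE = ½mv²:
v = √(2·KE/m_e)
v = √(2 × 1.068138e-18 J / 9.10938 × 10⁻³¹ kg)
v = 1.5314e+06 m/s

This is approximately 0.5108% the speed of light.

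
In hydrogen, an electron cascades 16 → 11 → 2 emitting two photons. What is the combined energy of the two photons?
3.34828 eV

The energy levels of hydrogen are E_n = -13.6057 / n² eV.

First transition (16 → 11):
ΔE₁ = |E_11 - E_16|
ΔE₁ = |-0.11244380165 - (-0.05314726563)| = 0.05929654 eV

Second transition (11 → 2):
ΔE₂ = |E_2 - E_11|
ΔE₂ = |-3.40142500000 - (-0.11244380165)| = 3.28898120 eV

Total energy released:
E_total = ΔE₁ + ΔE₂ = 0.05929654 + 3.28898120 = 3.34828 eV

Note: This equals the direct transition 16 → 2: 3.34828 eV ✓
Energy is conserved regardless of the path taken.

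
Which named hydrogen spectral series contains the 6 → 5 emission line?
Pfund series

The spectral series in hydrogen are named based on the final (lower) energy level:
- Lyman series: n_final = 1 (ultraviolet)
- Balmer series: n_final = 2 (visible/near-UV)
- Paschen series: n_final = 3 (infrared)
- Brackett series: n_final = 4 (infrared)
- Pfund series: n_final = 5 (far infrared)

Since this transition ends at n = 5, it belongs to the Pfund series.

For reference, this 6 → 5 line has photon energy
ΔE = 13.6057 eV × (1/5² - 1/6²) = 0.16629188889 eV,
corresponding to wavelength λ = hc/ΔE = 1239.84 eV·nm / 0.16629188889 eV = 7455.80562 nm in the far infrared region.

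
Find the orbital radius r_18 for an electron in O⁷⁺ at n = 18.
2.1432 nm (or 21.4317 Å)

The Bohr radius formula is:
r_n = n² a₀ / Z

where a₀ = 0.0529177 nm is the Bohr radius.

For O⁷⁺ (Z = 8) at n = 18:
r_18 = 18² × 0.0529177 nm / 8
r_18 = 324 × 0.0529177 nm / 8
r_18 = 17.14533 nm / 8
r_18 = 2.1432 nm

The electron orbits at approximately 2.1432 nm from the nucleus.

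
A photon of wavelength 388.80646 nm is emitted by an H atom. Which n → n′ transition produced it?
n = 8 → n = 2

First, find the photon energy from the wavelength (hc = 1239.84 eV·nm):
E = hc/λ = 1239.84 eV·nm / 388.80646 nm = 3.1888359 eV

The energy levels of hydrogen satisfy E_n = -13.6057 / n² eV, so an emission n_i → n_f releases
ΔE = 13.6057 × (1/n_f² − 1/n_i²) eV.

Setting ΔE equal to the photon energy:
1/n_f² − 1/n_i² = 3.1888359 / 13.6057 = 0.23437500

Since 1/n_i² must be positive, we need 1/n_f² > 0.23437500, i.e. n_f ≤ 2. For each allowed n_f, solve n_i = (1/n_f² − 0.23437500)^(−1/2) and check whether it is a whole number:
  n_f = 1: 1/n_i² = 1.00000000 − 0.23437500 = 0.76562500 → n_i = 1.143  (not an integer) ✗
  n_f = 2: 1/n_i² = 0.25000000 − 0.23437500 = 0.01562500 → n_i = 8.000  → integer, n_i = 8 ✓

Only n_f = 2 gives an integer upper level, n_i = 8.

The transition is from n = 8 to n = 2 (emission).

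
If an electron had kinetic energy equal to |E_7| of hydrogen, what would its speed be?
3.12528e+05 m/s (or 0.10425% of c)

The binding energy at n = 7 for hydrogen is:
E_7 = -13.6057/7² = -0.277667347 eV
|E_7| = 0.277667347 eV

Convert to Joules:
KE = 0.277667347 eV × (1.602177 × 10⁻¹⁹ J/eV) = 4.4487224e-20 J

Using KE = ½mv²:
v = √(2·KE/m_e)
v = √(2 × 4.4487224e-20 J / 9.10938 × 10⁻³¹ kg)
v = 3.12528e+05 m/s

This is approximately 0.10425% the speed of light.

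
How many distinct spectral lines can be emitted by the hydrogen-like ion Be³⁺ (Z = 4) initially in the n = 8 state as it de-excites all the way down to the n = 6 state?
3

The electron can occupy levels n = 6, 7, ..., 8 during de-excitation — that is m = 8 - 6 + 1 = 3 distinct levels.

The number of distinct spectral lines equals the number of ways to choose 2 of these m levels (each pair gives one possible emission transition):

Number of lines = m(m-1)/2 = 3×2/2 = 3

These correspond to all possible transitions between the 3 levels:
8 → 7, 8 → 6, 7 → 6

Each transition produces a photon with a unique energy (and thus wavelength). This count does not depend on Z.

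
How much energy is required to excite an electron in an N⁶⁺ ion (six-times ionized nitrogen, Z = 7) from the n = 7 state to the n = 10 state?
6.939 eV

The energy levels of a hydrogen-like atom are E_n = -13.6057 Z² eV / n².

Energy at n = 7: E_7 = -13.6057 × 7² / 7² = -13.605700 eV
Energy at n = 10: E_10 = -13.6057 × 7² / 10² = -6.666793 eV

The excitation energy is the difference:
ΔE = E_10 - E_7
ΔE = -6.666793 - (-13.605700)
ΔE = 6.939 eV

Since this is positive, energy must be absorbed (photon absorption).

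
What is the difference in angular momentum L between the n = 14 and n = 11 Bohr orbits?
3.164e-34 J·s (or 3ℏ)

In the Bohr model, L_n = nℏ where ℏ = 1.05457e-34 J·s.

L_14 = 14ℏ = 1.47640e-33 J·s
L_11 = 11ℏ = 1.16003e-33 J·s

ΔL = L_14 - L_11 = (14 - 11)ℏ = 3ℏ
ΔL = 3 × 1.05457e-34 J·s = 3.164e-34 J·s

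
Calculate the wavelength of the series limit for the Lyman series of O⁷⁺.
1.4239 nm

The series limit corresponds to the transition from n = ∞ to n = 1.
This is the highest energy (shortest wavelength) transition in the Lyman series.

E_∞ = 0 eV
E_1 = -13.6057 × 8² / 1² = -870.764800 eV

Energy at series limit:
ΔE = E_∞ - E_1 = 0 - (-870.764800) = 870.764800 eV
λ = hc/E = 1239.84 eV·nm / 870.764800 eV = 1.4239 nm

This energy equals the ionization energy from the n = 1 state of O⁷⁺.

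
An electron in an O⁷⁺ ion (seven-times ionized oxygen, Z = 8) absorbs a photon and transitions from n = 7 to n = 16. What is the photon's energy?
14.3693 eV

The energy levels of a hydrogen-like atom are E_n = -13.6057 Z² eV / n².

Energy at n = 7: E_7 = -13.6057 × 8² / 7² = -17.7707102 eV
Energy at n = 16: E_16 = -13.6057 × 8² / 16² = -3.4014250 eV

The excitation energy is the difference:
ΔE = E_16 - E_7
ΔE = -3.4014250 - (-17.7707102)
ΔE = 14.3693 eV

Since this is positive, energy must be absorbed (photon absorption).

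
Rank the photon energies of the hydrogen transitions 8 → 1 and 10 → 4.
8 → 1

Calculate the energy for each transition:

Transition 8 → 1:
ΔE₁ = |E_1 - E_8| = |-13.6057/1² - (-13.6057/8²)|
ΔE₁ = |-13.60570000 - (-0.21258906)| = 13.39311 eV

Transition 10 → 4:
ΔE₂ = |E_4 - E_10| = |-13.6057/4² - (-13.6057/10²)|
ΔE₂ = |-0.85035625 - (-0.13605700)| = 0.71430 eV

Since 13.39311 eV > 0.71430 eV, the transition 8 → 1 emits the more energetic photon.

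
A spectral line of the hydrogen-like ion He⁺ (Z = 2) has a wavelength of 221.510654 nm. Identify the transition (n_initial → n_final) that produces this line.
n = 11 → n = 3

First, find the photon energy from the wavelength (hc = 1239.84 eV·nm):
E = hc/λ = 1239.84 eV·nm / 221.510654 nm = 5.5972026 eV

The energy levels of He⁺ satisfy E_n = -13.6057 × 2² / n² eV, so an emission n_i → n_f releases
ΔE = 13.6057 × 2² × (1/n_f² − 1/n_i²) eV.

Setting ΔE equal to the photon energy:
1/n_f² − 1/n_i² = 5.5972026 / (13.6057 × 2²) = 0.10284665

Since 1/n_i² must be positive, we need 1/n_f² > 0.10284665, i.e. n_f ≤ 3. For each allowed n_f, solve n_i = (1/n_f² − 0.10284665)^(−1/2) and check whether it is a whole number:
  n_f = 1: 1/n_i² = 1.00000000 − 0.10284665 = 0.89715335 → n_i = 1.056  (not an integer) ✗
  n_f = 2: 1/n_i² = 0.25000000 − 0.10284665 = 0.14715335 → n_i = 2.607  (not an integer) ✗
  n_f = 3: 1/n_i² = 0.11111111 − 0.10284665 = 0.00826446 → n_i = 11.000  → integer, n_i = 11 ✓

Only n_f = 3 gives an integer upper level, n_i = 11.

The transition is from n = 11 to n = 3 (emission).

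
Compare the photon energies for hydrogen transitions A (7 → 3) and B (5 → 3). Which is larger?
7 → 3

Calculate the energy for each transition:

Transition 7 → 3:
ΔE₁ = |E_3 - E_7| = |-13.6057/3² - (-13.6057/7²)|
ΔE₁ = |-1.511744444 - (-0.277667347)| = 1.234077 eV

Transition 5 → 3:
ΔE₂ = |E_3 - E_5| = |-13.6057/3² - (-13.6057/5²)|
ΔE₂ = |-1.511744444 - (-0.544228000)| = 0.967516 eV

Since 1.234077 eV > 0.967516 eV, the transition 7 → 3 emits the more energetic photon.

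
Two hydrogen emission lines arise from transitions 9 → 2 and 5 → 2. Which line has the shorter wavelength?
9 → 2

Calculate the energy for each transition:

Transition 9 → 2:
ΔE₁ = |E_2 - E_9| = |-13.6057/2² - (-13.6057/9²)|
ΔE₁ = |-3.40142500 - (-0.16797160)| = 3.23345 eV

Transition 5 → 2:
ΔE₂ = |E_2 - E_5| = |-13.6057/2² - (-13.6057/5²)|
ΔE₂ = |-3.40142500 - (-0.54422800)| = 2.85720 eV

Since 3.23345 eV > 2.85720 eV, the transition 9 → 2 emits the more energetic photon.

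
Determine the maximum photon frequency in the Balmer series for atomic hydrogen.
8.22461e+14 Hz

The series limit corresponds to the transition from n = ∞ to n = 2.
This is the highest energy (shortest wavelength) transition in the Balmer series.

E_∞ = 0 eV
E_2 = -13.6057 / 2² = -3.40142500 eV

Energy at series limit:
ΔE = E_∞ - E_2 = 0 - (-3.40142500) = 3.40142500 eV
E = 3.40142500 eV × (1.602177 × 10⁻¹⁹ J/eV) = 5.4496849e-19 J
f = E/h = 5.4496849e-19 J / (6.62607 × 10⁻³⁴ J·s) = 8.22461e+14 Hz

This energy equals the ionization energy from the n = 2 state of hydrogen.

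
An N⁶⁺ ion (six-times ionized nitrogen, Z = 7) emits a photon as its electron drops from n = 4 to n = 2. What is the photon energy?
125.0024 eV

The energy levels are E_n = -13.6057 Z² eV / n².

Energy at n = 4: E_4 = -13.6057 × 7² / 4² = -41.6674563 eV
Energy at n = 2: E_2 = -13.6057 × 7² / 2² = -166.6698250 eV

For emission (electron falling to lower state), the photon energy is:
E_photon = E_4 - E_2 = |-41.6674563 - (-166.6698250)|
E_photon = 125.0024 eV

This energy is carried away by the emitted photon.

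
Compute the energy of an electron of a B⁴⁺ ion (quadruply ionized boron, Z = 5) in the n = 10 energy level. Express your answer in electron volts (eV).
-3.4014 eV

The energy levels of a hydrogen-like atom are given by:
E_n = -13.6057 Z² / n² eV  (with Z = 5 for B⁴⁺)

For n = 10:
E_10 = -13.6057 × 5² / 10²
E_10 = -13.6057 × 25 / 100
E_10 = -3.4014 eV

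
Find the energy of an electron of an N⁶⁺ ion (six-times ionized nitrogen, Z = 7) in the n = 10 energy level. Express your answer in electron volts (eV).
-6.667 eV

The energy levels of a hydrogen-like atom are given by:
E_n = -13.6057 Z² / n² eV  (with Z = 7 for N⁶⁺)

For n = 10:
E_10 = -13.6057 × 7² / 10²
E_10 = -13.6057 × 49 / 100
E_10 = -6.667 eV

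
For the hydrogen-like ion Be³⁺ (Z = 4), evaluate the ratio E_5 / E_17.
11.560

Using E_n = -13.6057 Z² / n² eV with Z = 4:

E_5 = -13.6057 × 4² / 5² = -217.6912 / 25 = -8.707648000 eV
E_17 = -13.6057 × 4² / 17² = -217.6912 / 289 = -0.753256747 eV

The ratio is:
E_5/E_17 = (-8.707648000) / (-0.753256747)
E_5/E_17 = (-217.6912/25) / (-217.6912/289)
E_5/E_17 = 289/25
E_5/E_17 = 11.560
(Note: the Z² factors cancel in the ratio.)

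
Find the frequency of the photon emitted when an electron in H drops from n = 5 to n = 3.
2.339e+14 Hz

First, find the transition energy:
E_5 = -13.6057 / 5² = -0.54422800 eV
E_3 = -13.6057 / 3² = -1.51174444 eV
|ΔE| = |E_3 - E_5| = 0.96751644 eV

Convert to Joules: E = 0.96751644 eV × (1.602177 × 10⁻¹⁹ J/eV) = 1.55013e-19 J

Using E = hf:
f = E/h = 1.55013e-19 J / (6.62607 × 10⁻³⁴ J·s)
f = 2.339e+14 Hz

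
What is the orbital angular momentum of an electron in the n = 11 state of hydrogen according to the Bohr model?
1.160e-33 J·s (or 11ℏ)

In the Bohr model, angular momentum is quantized:
L = nℏ

where ℏ = h/(2π) = 1.05457e-34 J·s

For n = 11:
L = 11 × 1.05457e-34 J·s
L = 1.160e-33 J·s

This can also be written as L = 11ℏ.
The angular momentum is an integer multiple of the reduced Planck constant.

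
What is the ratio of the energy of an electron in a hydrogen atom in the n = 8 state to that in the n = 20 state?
6.25000

Using E_n = -13.6057 Z² / n² eV with Z = 1:

E_8 = -13.6057 / 8² = -13.6057 / 64 = -0.21258906250 eV
E_20 = -13.6057 / 20² = -13.6057 / 400 = -0.03401425000 eV

The ratio is:
E_8/E_20 = (-0.21258906250) / (-0.03401425000)
E_8/E_20 = (-13.6057/64) / (-13.6057/400)
E_8/E_20 = 400/64
E_8/E_20 = 6.25000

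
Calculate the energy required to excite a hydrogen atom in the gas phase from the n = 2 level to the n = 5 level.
2.857 eV

The energy levels of a hydrogen-like atom are E_n = -13.6057 eV / n².

Energy at n = 2: E_2 = -13.6057 / 2² = -3.401425 eV
Energy at n = 5: E_5 = -13.6057 / 5² = -0.544228 eV

The excitation energy is the difference:
ΔE = E_5 - E_2
ΔE = -0.544228 - (-3.401425)
ΔE = 2.857 eV

Since this is positive, energy must be absorbed (photon absorption).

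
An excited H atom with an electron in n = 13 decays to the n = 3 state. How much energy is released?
1.431237 eV

The energy levels are E_n = -13.6057 eV / n².

Energy at n = 13: E_13 = -13.6057 / 13² = -0.080507101 eV
Energy at n = 3: E_3 = -13.6057 / 3² = -1.511744444 eV

For emission (electron falling to lower state), the photon energy is:
E_photon = E_13 - E_3 = |-0.080507101 - (-1.511744444)|
E_photon = 1.431237 eV

This energy is carried away by the emitted photon.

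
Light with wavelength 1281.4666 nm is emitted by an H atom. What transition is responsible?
n = 5 → n = 3

First, find the photon energy from the wavelength (hc = 1239.84 eV·nm):
E = hc/λ = 1239.84 eV·nm / 1281.4666 nm = 0.96751644 eV

The energy levels of hydrogen satisfy E_n = -13.6057 / n² eV, so an emission n_i → n_f releases
ΔE = 13.6057 × (1/n_f² − 1/n_i²) eV.

Setting ΔE equal to the photon energy:
1/n_f² − 1/n_i² = 0.96751644 / 13.6057 = 0.071111111

Since 1/n_i² must be positive, we need 1/n_f² > 0.071111111, i.e. n_f ≤ 3. For each allowed n_f, solve n_i = (1/n_f² − 0.071111111)^(−1/2) and check whether it is a whole number:
  n_f = 1: 1/n_i² = 1.000000000 − 0.071111111 = 0.928888889 → n_i = 1.038  (not an integer) ✗
  n_f = 2: 1/n_i² = 0.250000000 − 0.071111111 = 0.178888889 → n_i = 2.364  (not an integer) ✗
  n_f = 3: 1/n_i² = 0.111111111 − 0.071111111 = 0.040000000 → n_i = 5.000  → integer, n_i = 5 ✓

Only n_f = 3 gives an integer upper level, n_i = 5.

The transition is from n = 5 to n = 3 (emission).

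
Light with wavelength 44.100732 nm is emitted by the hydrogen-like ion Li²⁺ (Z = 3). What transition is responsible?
n = 7 → n = 2

First, find the photon energy from the wavelength (hc = 1239.84 eV·nm):
E = hc/λ = 1239.84 eV·nm / 44.100732 nm = 28.113819 eV

The energy levels of Li²⁺ satisfy E_n = -13.6057 × 3² / n² eV, so an emission n_i → n_f releases
ΔE = 13.6057 × 3² × (1/n_f² − 1/n_i²) eV.

Setting ΔE equal to the photon energy:
1/n_f² − 1/n_i² = 28.113819 / (13.6057 × 3²) = 0.22959184

Since 1/n_i² must be positive, we need 1/n_f² > 0.22959184, i.e. n_f ≤ 2. For each allowed n_f, solve n_i = (1/n_f² − 0.22959184)^(−1/2) and check whether it is a whole number:
  n_f = 1: 1/n_i² = 1.00000000 − 0.22959184 = 0.77040816 → n_i = 1.139  (not an integer) ✗
  n_f = 2: 1/n_i² = 0.25000000 − 0.22959184 = 0.02040816 → n_i = 7.000  → integer, n_i = 7 ✓

Only n_f = 2 gives an integer upper level, n_i = 7.

The transition is from n = 7 to n = 2 (emission).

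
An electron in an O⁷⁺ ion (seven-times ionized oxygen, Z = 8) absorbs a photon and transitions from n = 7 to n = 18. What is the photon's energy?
15.08316 eV

The energy levels of a hydrogen-like atom are E_n = -13.6057 Z² eV / n².

Energy at n = 7: E_7 = -13.6057 × 8² / 7² = -17.77071020 eV
Energy at n = 18: E_18 = -13.6057 × 8² / 18² = -2.68754568 eV

The excitation energy is the difference:
ΔE = E_18 - E_7
ΔE = -2.68754568 - (-17.77071020)
ΔE = 15.08316 eV

Since this is positive, energy must be absorbed (photon absorption).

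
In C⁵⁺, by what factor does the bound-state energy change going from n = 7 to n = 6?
1.361

Using E_n = -13.6057 Z² / n² eV with Z = 6:

E_6 = -13.6057 × 6² / 6² = -489.8052 / 36 = -13.605700000 eV
E_7 = -13.6057 × 6² / 7² = -489.8052 / 49 = -9.996024490 eV

The ratio is:
E_6/E_7 = (-13.605700000) / (-9.996024490)
E_6/E_7 = (-489.8052/36) / (-489.8052/49)
E_6/E_7 = 49/36
E_6/E_7 = 1.361
(Note: the Z² factors cancel in the ratio.)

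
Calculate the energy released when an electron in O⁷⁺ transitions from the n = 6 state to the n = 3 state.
72.56 eV

The energy levels are E_n = -13.6057 Z² eV / n².

Energy at n = 6: E_6 = -13.6057 × 8² / 6² = -24.18791 eV
Energy at n = 3: E_3 = -13.6057 × 8² / 3² = -96.75164 eV

For emission (electron falling to lower state), the photon energy is:
E_photon = E_6 - E_3 = |-24.18791 - (-96.75164)|
E_photon = 72.56 eV

This energy is carried away by the emitted photon.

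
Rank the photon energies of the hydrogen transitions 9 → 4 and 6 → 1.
6 → 1

Calculate the energy for each transition:

Transition 9 → 4:
ΔE₁ = |E_4 - E_9| = |-13.6057/4² - (-13.6057/9²)|
ΔE₁ = |-0.850356250 - (-0.167971605)| = 0.682385 eV

Transition 6 → 1:
ΔE₂ = |E_1 - E_6| = |-13.6057/1² - (-13.6057/6²)|
ΔE₂ = |-13.605700000 - (-0.377936111)| = 13.227764 eV

Since 13.227764 eV > 0.682385 eV, the transition 6 → 1 emits the more energetic photon.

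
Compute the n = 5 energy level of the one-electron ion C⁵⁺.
-19.592208 eV

For hydrogen-like ions, the energy levels scale with Z²:
E_n = -13.6057 Z² / n² eV

For C⁵⁺ (Z = 6) at n = 5:
E_5 = -13.6057 × 6² / 5²
E_5 = -13.6057 × 36 / 25
E_5 = -489.8052 / 25
E_5 = -19.592208 eV

The energy is 36 times more negative than hydrogen at the same n due to the stronger nuclear charge.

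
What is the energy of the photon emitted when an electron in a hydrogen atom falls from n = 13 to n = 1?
13.525193 eV

The energy levels are E_n = -13.6057 eV / n².

Energy at n = 13: E_13 = -13.6057 / 13² = -0.080507101 eV
Energy at n = 1: E_1 = -13.6057 / 1² = -13.605700000 eV

For emission (electron falling to lower state), the photon energy is:
E_photon = E_13 - E_1 = |-0.080507101 - (-13.605700000)|
E_photon = 13.525193 eV

This energy is carried away by the emitted photon.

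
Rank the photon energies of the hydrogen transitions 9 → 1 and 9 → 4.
9 → 1

Calculate the energy for each transition:

Transition 9 → 1:
ΔE₁ = |E_1 - E_9| = |-13.6057/1² - (-13.6057/9²)|
ΔE₁ = |-13.605700000000 - (-0.167971604938)| = 13.437728395 eV

Transition 9 → 4:
ΔE₂ = |E_4 - E_9| = |-13.6057/4² - (-13.6057/9²)|
ΔE₂ = |-0.850356250000 - (-0.167971604938)| = 0.682384645 eV

Since 13.437728395 eV > 0.682384645 eV, the transition 9 → 1 emits the more energetic photon.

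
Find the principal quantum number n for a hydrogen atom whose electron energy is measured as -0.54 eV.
n = 5

The exact energy levels follow E_n = -13.6057 eV / n².

The measured value (-0.54 eV) is reported to only 2 significant figures, so we must test candidate n values and see which one matches to that precision.

Candidate energies:
  n = 3:  E = -13.6057/3² = -1.51174 eV
  n = 4:  E = -13.6057/4² = -0.85036 eV
  n = 5:  E = -13.6057/5² = -0.54423 eV  ← matches
  n = 6:  E = -13.6057/6² = -0.37794 eV
  n = 7:  E = -13.6057/7² = -0.27767 eV

Checking against the measurement of -0.54 eV (2 sig figs), only n = 5 agrees:
E_5 = -0.54423 eV, which rounds to -0.54 eV ✓

Therefore n = 5.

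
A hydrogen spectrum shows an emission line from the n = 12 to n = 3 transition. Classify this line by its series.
Paschen series

The spectral series in hydrogen are named based on the final (lower) energy level:
- Lyman series: n_final = 1 (ultraviolet)
- Balmer series: n_final = 2 (visible/near-UV)
- Paschen series: n_final = 3 (infrared)
- Brackett series: n_final = 4 (infrared)
- Pfund series: n_final = 5 (far infrared)

Since this transition ends at n = 3, it belongs to the Paschen series.

For reference, this 12 → 3 line has photon energy
ΔE = 13.6057 eV × (1/3² - 1/12²) = 1.4172604167 eV,
corresponding to wavelength λ = hc/ΔE = 1239.84 eV·nm / 1.4172604167 eV = 874.814526 nm in the infrared region.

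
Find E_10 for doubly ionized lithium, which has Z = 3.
-1.22451 eV

For hydrogen-like ions, the energy levels scale with Z²:
E_n = -13.6057 Z² / n² eV

For Li²⁺ (Z = 3) at n = 10:
E_10 = -13.6057 × 3² / 10²
E_10 = -13.6057 × 9 / 100
E_10 = -122.4513 / 100
E_10 = -1.22451 eV

The energy is 9 times more negative than hydrogen at the same n due to the stronger nuclear charge.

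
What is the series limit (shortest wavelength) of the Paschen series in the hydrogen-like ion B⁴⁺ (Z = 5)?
32.806 nm

The series limit corresponds to the transition from n = ∞ to n = 3.
This is the highest energy (shortest wavelength) transition in the Paschen series.

E_∞ = 0 eV
E_3 = -13.6057 × 5² / 3² = -37.79361 eV

Energy at series limit:
ΔE = E_∞ - E_3 = 0 - (-37.79361) = 37.79361 eV
λ = hc/E = 1239.84 eV·nm / 37.79361 eV = 32.806 nm

This energy equals the ionization energy from the n = 3 state of B⁴⁺.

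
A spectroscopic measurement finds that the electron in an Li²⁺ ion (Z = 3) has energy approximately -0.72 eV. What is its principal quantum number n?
n = 13

The exact energy levels follow E_n = -13.6057 Z² / n² eV with Z = 3.

The measured value (-0.72 eV) is reported to only 2 significant figures, so we must test candidate n values and see which one matches to that precision.

Candidate energies:
  n = 11:  E = -13.6057 × 3² / 11² = -1.01199 eV
  n = 12:  E = -13.6057 × 3² / 12² = -0.85036 eV
  n = 13:  E = -13.6057 × 3² / 13² = -0.72456 eV  ← matches
  n = 14:  E = -13.6057 × 3² / 14² = -0.62475 eV
  n = 15:  E = -13.6057 × 3² / 15² = -0.54423 eV

Checking against the measurement of -0.72 eV (2 sig figs), only n = 13 agrees:
E_13 = -0.72456 eV, which rounds to -0.72 eV ✓

Therefore n = 13.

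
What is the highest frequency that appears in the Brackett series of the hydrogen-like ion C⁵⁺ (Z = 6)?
7.402e+15 Hz

The series limit corresponds to the transition from n = ∞ to n = 4.
This is the highest energy (shortest wavelength) transition in the Brackett series.

E_∞ = 0 eV
E_4 = -13.6057 × 6² / 4² = -30.61282500 eV

Energy at series limit:
ΔE = E_∞ - E_4 = 0 - (-30.61282500) = 30.61282500 eV
E = 30.61282500 eV × (1.602177 × 10⁻¹⁹ J/eV) = 4.90472e-18 J
f = E/h = 4.90472e-18 J / (6.62607 × 10⁻³⁴ J·s) = 7.402e+15 Hz

This energy equals the ionization energy from the n = 4 state of C⁵⁺.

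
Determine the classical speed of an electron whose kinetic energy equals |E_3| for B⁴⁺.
3.64615e+06 m/s (or 1.216226% of c)

The binding energy at n = 3 for B⁴⁺ is:
E_3 = -13.6057 × 5²/3² = -37.79361111 eV
|E_3| = 37.79361111 eV

Convert to Joules:
KE = 37.79361111 eV × (1.602177 × 10⁻¹⁹ J/eV) = 6.0552054e-18 J

Using KE = ½mv²:
v = √(2·KE/m_e)
v = √(2 × 6.0552054e-18 J / 9.10938 × 10⁻³¹ kg)
v = 3.64615e+06 m/s

This is approximately 1.216226% the speed of light.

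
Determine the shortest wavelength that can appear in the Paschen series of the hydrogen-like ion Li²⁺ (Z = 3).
91.127 nm

The series limit corresponds to the transition from n = ∞ to n = 3.
This is the highest energy (shortest wavelength) transition in the Paschen series.

E_∞ = 0 eV
E_3 = -13.6057 × 3² / 3² = -13.60570 eV

Energy at series limit:
ΔE = E_∞ - E_3 = 0 - (-13.60570) = 13.60570 eV
λ = hc/E = 1239.84 eV·nm / 13.60570 eV = 91.127 nm

This energy equals the ionization energy from the n = 3 state of Li²⁺.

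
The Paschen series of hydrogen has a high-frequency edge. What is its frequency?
3.6554e+14 Hz

The series limit corresponds to the transition from n = ∞ to n = 3.
This is the highest energy (shortest wavelength) transition in the Paschen series.

E_∞ = 0 eV
E_3 = -13.6057 / 3² = -1.51174444 eV

Energy at series limit:
ΔE = E_∞ - E_3 = 0 - (-1.51174444) = 1.51174444 eV
E = 1.51174444 eV × (1.602177 × 10⁻¹⁹ J/eV) = 2.422082e-19 J
f = E/h = 2.422082e-19 J / (6.62607 × 10⁻³⁴ J·s) = 3.6554e+14 Hz

This energy equals the ionization energy from the n = 3 state of hydrogen.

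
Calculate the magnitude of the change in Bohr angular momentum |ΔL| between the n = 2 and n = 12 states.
1.0546e-33 J·s (or 10ℏ)

In the Bohr model, L_n = nℏ where ℏ = 1.054572e-34 J·s.

L_12 = 12ℏ = 1.265486e-33 J·s
L_2 = 2ℏ = 2.109144e-34 J·s

ΔL = L_12 - L_2 = (12 - 2)ℏ = 10ℏ
ΔL = 10 × 1.054572e-34 J·s = 1.0546e-33 J·s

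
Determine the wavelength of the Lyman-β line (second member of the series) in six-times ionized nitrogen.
2.09219 nm

The lines of a series are numbered from the longest wavelength (smallest ΔE) outward; the second line is the transition from n = n_f + 2 to n_f.
The Lyman series has all transitions ending at n_f = 1.

For N⁶⁺ (Z = 7), the second line (β-line) is the jump from n = 3 to n = 1:
E_3 = -13.6057 × 7² / 3² = -74.0754778 eV
E_1 = -13.6057 × 7² / 1² = -666.6793000 eV
ΔE = E_3 - E_1 = 592.6038222 eV

λ = hc/E = 1239.84 eV·nm / 592.6038222 eV
λ = 2.09219 nm

This is the β-line of the Lyman series in N⁶⁺.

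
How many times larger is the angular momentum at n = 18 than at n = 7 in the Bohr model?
2.5714

In the Bohr model, L_n = nℏ, so the ratio is purely the ratio of quantum numbers:

L_18/L_7 = 18ℏ / 7ℏ = 18/7 = 2.5714

The angular momentum scales linearly with n.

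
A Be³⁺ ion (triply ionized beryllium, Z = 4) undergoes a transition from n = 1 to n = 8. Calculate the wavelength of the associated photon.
5.785810 nm

First, find the transition energy using E_n = -13.6057 Z² / n² eV:
E_1 = -13.6057 × 4² / 1² = -217.69120000 eV
E_8 = -13.6057 × 4² / 8² = -3.40142500 eV

Photon energy: |ΔE| = |E_8 - E_1| = 214.28977500 eV

Convert to wavelength using E = hc/λ with hc = 1239.84 eV·nm:
λ = hc/E = 1239.84 eV·nm / 214.28977500 eV
λ = 5.785810 nm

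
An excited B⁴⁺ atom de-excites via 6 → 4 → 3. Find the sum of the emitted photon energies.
28.3452 eV

The energy levels of B⁴⁺ are E_n = -13.6057 × 5² / n² eV.

First transition (6 → 4):
ΔE₁ = |E_4 - E_6|
ΔE₁ = |-21.2589062500 - (-9.4484027778)| = 11.8105035 eV

Second transition (4 → 3):
ΔE₂ = |E_3 - E_4|
ΔE₂ = |-37.7936111111 - (-21.2589062500)| = 16.5347049 eV

Total energy released:
E_total = ΔE₁ + ΔE₂ = 11.8105035 + 16.5347049 = 28.3452 eV

Note: This equals the direct transition 6 → 3: 28.3452 eV ✓
Energy is conserved regardless of the path taken.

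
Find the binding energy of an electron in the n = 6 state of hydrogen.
0.3779 eV

The ionization energy is the energy needed to remove the electron completely (n → ∞).

For hydrogen, E_n = -13.6057 eV / n².

At n = 6: E_6 = -13.6057 / 6² = -0.3779361 eV
At n = ∞: E_∞ = 0 eV

Ionization energy = E_∞ - E_6 = 0 - (-0.3779361) = 0.3779361 eV
Ionization energy ≈ 0.3779 eV

This is also called the binding energy of the electron in state n = 6.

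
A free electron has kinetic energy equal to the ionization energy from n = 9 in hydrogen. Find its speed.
2.43077e+05 m/s (or 0.08% of c)

The binding energy at n = 9 for hydrogen is:
E_9 = -13.6057/9² = -0.167971605 eV
|E_9| = 0.167971605 eV

Convert to Joules:
KE = 0.167971605 eV × (1.602177 × 10⁻¹⁹ J/eV) = 2.6912024e-20 J

Using KE = ½mv²:
v = √(2·KE/m_e)
v = √(2 × 2.6912024e-20 J / 9.10938 × 10⁻³¹ kg)
v = 2.43077e+05 m/s

This is approximately 0.08% the speed of light.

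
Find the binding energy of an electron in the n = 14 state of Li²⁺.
0.62 eV

The ionization energy is the energy needed to remove the electron completely (n → ∞).

For a hydrogen-like ion with Z = 3, E_n = -13.6057 Z² / n² eV.

At n = 14: E_14 = -13.6057 × 3² / 14² = -0.62475 eV
At n = ∞: E_∞ = 0 eV

Ionization energy = E_∞ - E_14 = 0 - (-0.62475) = 0.62475 eV
Ionization energy ≈ 0.62 eV

This is also called the binding energy of the electron in state n = 14.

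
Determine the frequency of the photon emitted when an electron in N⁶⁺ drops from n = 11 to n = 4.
8.74290e+15 Hz

First, find the transition energy:
E_11 = -13.6057 × 7² / 11² = -5.5097463 eV
E_4 = -13.6057 × 7² / 4² = -41.6674563 eV
|ΔE| = |E_4 - E_11| = 36.1577100 eV

Convert to Joules: E = 36.1577100 eV × (1.602177 × 10⁻¹⁹ J/eV) = 5.7931051e-18 J

Using E = hf:
f = E/h = 5.7931051e-18 J / (6.62607 × 10⁻³⁴ J·s)
f = 8.74290e+15 Hz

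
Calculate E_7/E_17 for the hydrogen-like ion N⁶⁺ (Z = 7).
5.8980

Using E_n = -13.6057 Z² / n² eV with Z = 7:

E_7 = -13.6057 × 7² / 7² = -666.6793 / 49 = -13.6057000000 eV
E_17 = -13.6057 × 7² / 17² = -666.6793 / 289 = -2.3068487889 eV

The ratio is:
E_7/E_17 = (-13.6057000000) / (-2.3068487889)
E_7/E_17 = (-666.6793/49) / (-666.6793/289)
E_7/E_17 = 289/49
E_7/E_17 = 5.8980
(Note: the Z² factors cancel in the ratio.)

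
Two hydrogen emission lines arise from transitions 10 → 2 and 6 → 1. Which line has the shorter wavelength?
6 → 1

Calculate the energy for each transition:

Transition 10 → 2:
ΔE₁ = |E_2 - E_10| = |-13.6057/2² - (-13.6057/10²)|
ΔE₁ = |-3.40142500 - (-0.13605700)| = 3.26537 eV

Transition 6 → 1:
ΔE₂ = |E_1 - E_6| = |-13.6057/1² - (-13.6057/6²)|
ΔE₂ = |-13.60570000 - (-0.37793611)| = 13.22776 eV

Since 13.22776 eV > 3.26537 eV, the transition 6 → 1 emits the more energetic photon.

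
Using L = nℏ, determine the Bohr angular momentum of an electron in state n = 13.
1.37094e-33 J·s (or 13ℏ)

In the Bohr model, angular momentum is quantized:
L = nℏ

where ℏ = h/(2π) = 1.0545718e-34 J·s

For n = 13:
L = 13 × 1.0545718e-34 J·s
L = 1.37094e-33 J·s

This can also be written as L = 13ℏ.
The angular momentum is an integer multiple of the reduced Planck constant.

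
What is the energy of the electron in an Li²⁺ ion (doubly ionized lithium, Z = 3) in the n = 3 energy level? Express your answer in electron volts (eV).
-13.61 eV

The energy levels of a hydrogen-like atom are given by:
E_n = -13.6057 Z² / n² eV  (with Z = 3 for Li²⁺)

For n = 3:
E_3 = -13.6057 × 3² / 3²
E_3 = -13.6057 × 9 / 9
E_3 = -13.61 eV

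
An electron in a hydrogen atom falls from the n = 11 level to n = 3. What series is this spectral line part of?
Paschen series

The spectral series in hydrogen are named based on the final (lower) energy level:
- Lyman series: n_final = 1 (ultraviolet)
- Balmer series: n_final = 2 (visible/near-UV)
- Paschen series: n_final = 3 (infrared)
- Brackett series: n_final = 4 (infrared)
- Pfund series: n_final = 5 (far infrared)

Since this transition ends at n = 3, it belongs to the Paschen series.

For reference, this 11 → 3 line has photon energy
ΔE = 13.6057 eV × (1/3² - 1/11²) = 1.3993006 eV,
corresponding to wavelength λ = hc/ΔE = 1239.84 eV·nm / 1.3993006 eV = 886.043 nm in the infrared region.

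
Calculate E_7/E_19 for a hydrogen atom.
7.3673

Using E_n = -13.6057 Z² / n² eV with Z = 1:

E_7 = -13.6057 / 7² = -13.6057 / 49 = -0.2776673469 eV
E_19 = -13.6057 / 19² = -13.6057 / 361 = -0.0376889197 eV

The ratio is:
E_7/E_19 = (-0.2776673469) / (-0.0376889197)
E_7/E_19 = (-13.6057/49) / (-13.6057/361)
E_7/E_19 = 361/49
E_7/E_19 = 7.3673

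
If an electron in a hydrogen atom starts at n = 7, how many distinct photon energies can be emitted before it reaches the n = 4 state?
6

The electron can occupy levels n = 4, 5, ..., 7 during de-excitation — that is m = 7 - 4 + 1 = 4 distinct levels.

The number of distinct spectral lines equals the number of ways to choose 2 of these m levels (each pair gives one possible emission transition):

Number of lines = m(m-1)/2 = 4×3/2 = 6

These correspond to all possible transitions between the 4 levels:
7 → 6, 7 → 5, 7 → 4, 6 → 5, 6 → 4, 5 → 4

Each transition produces a photon with a unique energy (and thus wavelength). This count does not depend on Z.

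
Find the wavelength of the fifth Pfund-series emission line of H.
3037.550 nm

The lines of a series are numbered from the longest wavelength (smallest ΔE) outward; the fifth line is the transition from n = n_f + 5 to n_f.
The Pfund series has all transitions ending at n_f = 5.

For H, the fifth line (ε-line) is the jump from n = 10 to n = 5:
E_10 = -13.6057 / 10² = -0.136057000 eV
E_5 = -13.6057 / 5² = -0.544228000 eV
ΔE = E_10 - E_5 = 0.408171000 eV

λ = hc/E = 1239.84 eV·nm / 0.408171000 eV
λ = 3037.550 nm

This is the ε-line of the Pfund series in H.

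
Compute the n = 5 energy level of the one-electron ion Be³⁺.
-8.708 eV

For hydrogen-like ions, the energy levels scale with Z²:
E_n = -13.6057 Z² / n² eV

For Be³⁺ (Z = 4) at n = 5:
E_5 = -13.6057 × 4² / 5²
E_5 = -13.6057 × 16 / 25
E_5 = -217.6912 / 25
E_5 = -8.708 eV

The energy is 16 times more negative than hydrogen at the same n due to the stronger nuclear charge.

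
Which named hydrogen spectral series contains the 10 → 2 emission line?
Balmer series

The spectral series in hydrogen are named based on the final (lower) energy level:
- Lyman series: n_final = 1 (ultraviolet)
- Balmer series: n_final = 2 (visible/near-UV)
- Paschen series: n_final = 3 (infrared)
- Brackett series: n_final = 4 (infrared)
- Pfund series: n_final = 5 (far infrared)

Since this transition ends at n = 2, it belongs to the Balmer series.

For reference, this 10 → 2 line has photon energy
ΔE = 13.6057 eV × (1/2² - 1/10²) = 3.2653680000 eV,
corresponding to wavelength λ = hc/ΔE = 1239.84 eV·nm / 3.2653680000 eV = 379.693805 nm in the visible/near-UV region.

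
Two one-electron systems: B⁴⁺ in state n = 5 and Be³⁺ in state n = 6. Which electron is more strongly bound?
B⁴⁺ at n = 5 (E = -13.6057 eV)

Using E_n = -13.6057 Z² / n² eV:

B⁴⁺ (Z = 5) at n = 5:
E = -13.6057 × 5² / 5² = -13.6057 × 25 / 25 = -13.6057000 eV

Be³⁺ (Z = 4) at n = 6:
E = -13.6057 × 4² / 6² = -13.6057 × 16 / 36 = -6.0469778 eV

Since -13.6057000 eV < -6.0469778 eV,
B⁴⁺ at n = 5 is more tightly bound (requires more energy to ionize).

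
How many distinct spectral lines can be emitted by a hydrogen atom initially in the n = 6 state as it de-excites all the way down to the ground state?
15

The electron can occupy levels n = 1, 2, ..., 6 during de-excitation — that is m = 6 - 1 + 1 = 6 distinct levels.

The number of distinct spectral lines equals the number of ways to choose 2 of these m levels (each pair gives one possible emission transition):

Number of lines = m(m-1)/2 = 6×5/2 = 15

These correspond to all possible transitions between the 6 levels:
6 → 5, 6 → 4, 6 → 3, 6 → 2, 6 → 1, 5 → 4, 5 → 3, 5 → 2...

Each transition produces a photon with a unique energy (and thus wavelength). This count does not depend on Z.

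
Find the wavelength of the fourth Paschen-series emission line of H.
1004.66981 nm

The lines of a series are numbered from the longest wavelength (smallest ΔE) outward; the fourth line is the transition from n = n_f + 4 to n_f.
The Paschen series has all transitions ending at n_f = 3.

For H, the fourth line (δ-line) is the jump from n = 7 to n = 3:
E_7 = -13.6057 / 7² = -0.2776673469 eV
E_3 = -13.6057 / 3² = -1.5117444444 eV
ΔE = E_7 - E_3 = 1.2340770975 eV

λ = hc/E = 1239.84 eV·nm / 1.2340770975 eV
λ = 1004.66981 nm

This is the δ-line of the Paschen series in H.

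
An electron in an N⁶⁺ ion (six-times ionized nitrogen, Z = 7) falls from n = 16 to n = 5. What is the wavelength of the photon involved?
51.525 nm

First, find the transition energy using E_n = -13.6057 Z² / n² eV:
E_16 = -13.6057 × 7² / 16² = -2.60422 eV
E_5 = -13.6057 × 7² / 5² = -26.66717 eV

Photon energy: |ΔE| = |E_5 - E_16| = 24.06295 eV

Convert to wavelength using E = hc/λ with hc = 1239.84 eV·nm:
λ = hc/E = 1239.84 eV·nm / 24.06295 eV
λ = 51.525 nm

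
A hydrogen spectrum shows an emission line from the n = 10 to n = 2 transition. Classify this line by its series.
Balmer series

The spectral series in hydrogen are named based on the final (lower) energy level:
- Lyman series: n_final = 1 (ultraviolet)
- Balmer series: n_final = 2 (visible/near-UV)
- Paschen series: n_final = 3 (infrared)
- Brackett series: n_final = 4 (infrared)
- Pfund series: n_final = 5 (far infrared)

Since this transition ends at n = 2, it belongs to the Balmer series.

For reference, this 10 → 2 line has photon energy
ΔE = 13.6057 eV × (1/2² - 1/10²) = 3.265368 eV,
corresponding to wavelength λ = hc/ΔE = 1239.84 eV·nm / 3.265368 eV = 379.69 nm in the visible/near-UV region.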